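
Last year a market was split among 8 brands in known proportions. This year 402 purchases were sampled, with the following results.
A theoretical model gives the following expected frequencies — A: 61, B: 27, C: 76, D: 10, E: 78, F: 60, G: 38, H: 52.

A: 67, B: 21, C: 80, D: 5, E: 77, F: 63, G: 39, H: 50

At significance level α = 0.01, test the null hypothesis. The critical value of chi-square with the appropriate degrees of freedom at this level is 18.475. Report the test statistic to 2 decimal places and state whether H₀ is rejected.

4.90; do not reject

χ² = (67−61)²/61 + (21−27)²/27 + (80−76)²/76 + (5−10)²/10 + (77−78)²/78 + (63−60)²/60 + (39−38)²/38 + (50−52)²/52
   = 0.590 + 1.333 + 0.211 + 2.500 + 0.013 + 0.150 + 0.026 + 0.077
Sum = 4.90
df = 7. Since 4.90 < 18.475, we do not reject H₀.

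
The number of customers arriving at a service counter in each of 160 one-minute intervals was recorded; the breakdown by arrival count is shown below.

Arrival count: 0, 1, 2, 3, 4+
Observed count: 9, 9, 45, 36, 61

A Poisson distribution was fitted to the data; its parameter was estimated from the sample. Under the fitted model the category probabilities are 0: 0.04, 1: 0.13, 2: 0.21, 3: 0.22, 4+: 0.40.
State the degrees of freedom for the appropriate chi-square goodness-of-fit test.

There are k = 5 categories and 1 parameter estimated from the data, so df = 5 − 1 − 1 = 3.

3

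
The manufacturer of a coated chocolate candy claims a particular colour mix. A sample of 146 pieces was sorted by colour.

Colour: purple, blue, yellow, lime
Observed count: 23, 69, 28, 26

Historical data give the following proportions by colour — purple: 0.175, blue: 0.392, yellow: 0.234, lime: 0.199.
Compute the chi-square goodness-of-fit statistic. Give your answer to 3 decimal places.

Expected counts E_i = n·p_i: 146×0.175 = 25.55, 146×0.392 = 57.232, 146×0.234 = 34.164, 146×0.199 = 29.054.
χ² = (23−25.55)²/25.55 + (69−57.232)²/57.232 + (28−34.164)²/34.164 + (26−29.054)²/29.054
   = 0.2545 + 2.4197 + 1.1121 + 0.3210
Sum = 4.107

4.107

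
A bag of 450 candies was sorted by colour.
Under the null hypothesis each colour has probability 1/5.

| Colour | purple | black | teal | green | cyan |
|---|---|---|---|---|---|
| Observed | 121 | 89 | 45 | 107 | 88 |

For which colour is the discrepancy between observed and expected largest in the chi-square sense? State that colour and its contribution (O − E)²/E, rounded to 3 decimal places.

teal, 22.500

Expected count for each of the 5 categories: 450/5 = 90.
χ² = (121−90)²/90 + (89−90)²/90 + (45−90)²/90 + (107−90)²/90 + (88−90)²/90
   = 10.6778 + 0.0111 + 22.5000 + 3.2111 + 0.0444
The largest term is for teal: 22.500.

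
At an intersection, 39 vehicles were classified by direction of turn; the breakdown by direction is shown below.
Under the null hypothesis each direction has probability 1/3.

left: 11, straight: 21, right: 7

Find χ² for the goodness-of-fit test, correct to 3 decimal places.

Under H₀ each category has probability 1/3, so each expected count is 39/3 = 13.
cat           O        E   (O−E)²/E
left         11       13     0.3077
straight     21       13     4.9231
right         7       13     2.7692
Sum = 8.000

8.000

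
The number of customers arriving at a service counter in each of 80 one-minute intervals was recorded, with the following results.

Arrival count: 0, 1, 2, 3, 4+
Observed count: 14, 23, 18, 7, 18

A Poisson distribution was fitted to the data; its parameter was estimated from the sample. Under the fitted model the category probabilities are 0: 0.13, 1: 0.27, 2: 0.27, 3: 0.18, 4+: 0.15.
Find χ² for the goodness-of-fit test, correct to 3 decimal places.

Expected counts E_i = n·p_i: 80×0.13 = 10.4, 80×0.27 = 21.6, 80×0.27 = 21.6, 80×0.18 = 14.4, 80×0.15 = 12.
χ² = (14−10.4)²/10.4 + (23−21.6)²/21.6 + (18−21.6)²/21.6 + (7−14.4)²/14.4 + (18−12)²/12
   = 1.2462 + 0.0907 + 0.6000 + 3.8028 + 3.0000
Sum = 8.740

8.740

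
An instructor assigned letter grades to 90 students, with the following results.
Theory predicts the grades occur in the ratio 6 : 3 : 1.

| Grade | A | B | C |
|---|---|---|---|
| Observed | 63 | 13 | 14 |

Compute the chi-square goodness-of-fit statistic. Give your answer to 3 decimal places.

11.537

Ratio total = 10. Expected counts: 90×6/10 = 54, 90×3/10 = 27, 90×1/10 = 9.
A: (63 − 54)²/54 = 81/54 = 1.5000
B: (13 − 27)²/27 = 196/27 = 7.2593
C: (14 − 9)²/9 = 25/9 = 2.7778
Sum = 11.537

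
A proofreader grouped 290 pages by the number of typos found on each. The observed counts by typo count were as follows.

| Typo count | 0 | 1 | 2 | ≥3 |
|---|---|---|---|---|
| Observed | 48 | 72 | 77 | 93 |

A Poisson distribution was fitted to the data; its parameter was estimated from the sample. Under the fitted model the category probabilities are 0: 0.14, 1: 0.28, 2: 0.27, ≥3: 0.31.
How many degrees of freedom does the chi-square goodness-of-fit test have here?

There are k = 4 categories and 1 parameter estimated from the data, so df = 4 − 1 − 1 = 2.

2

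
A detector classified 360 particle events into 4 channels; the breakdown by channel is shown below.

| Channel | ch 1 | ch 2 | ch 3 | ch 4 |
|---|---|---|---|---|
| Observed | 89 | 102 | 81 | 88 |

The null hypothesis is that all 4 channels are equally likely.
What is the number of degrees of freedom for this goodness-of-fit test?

There are k = 4 categories and no parameters were estimated from the data, so df = 4 − 1 = 3.

3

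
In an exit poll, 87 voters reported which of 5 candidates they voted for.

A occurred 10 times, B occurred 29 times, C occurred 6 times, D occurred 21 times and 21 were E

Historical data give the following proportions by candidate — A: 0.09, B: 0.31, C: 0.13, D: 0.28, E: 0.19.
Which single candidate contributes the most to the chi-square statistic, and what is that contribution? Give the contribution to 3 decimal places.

Expected counts E_i = n·p_i: 87×0.09 = 7.83, 87×0.31 = 26.97, 87×0.13 = 11.31, 87×0.28 = 24.36, 87×0.19 = 16.53.
cat         O        E   (O−E)²/E
A          10     7.83     0.6014
B          29    26.97     0.1528
C           6    11.31     2.4930
D          21    24.36     0.4634
E          21    16.53     1.2088
The largest term is for C: 2.493.

C, 2.493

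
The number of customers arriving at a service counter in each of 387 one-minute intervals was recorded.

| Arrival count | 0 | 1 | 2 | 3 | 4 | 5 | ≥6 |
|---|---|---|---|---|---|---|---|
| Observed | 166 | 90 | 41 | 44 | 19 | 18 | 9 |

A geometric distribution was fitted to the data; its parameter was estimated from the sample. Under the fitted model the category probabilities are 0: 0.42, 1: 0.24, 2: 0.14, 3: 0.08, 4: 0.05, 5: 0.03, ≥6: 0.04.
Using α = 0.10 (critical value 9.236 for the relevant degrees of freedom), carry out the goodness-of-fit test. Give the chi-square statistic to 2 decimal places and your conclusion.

Expected counts E_i = n·p_i: 387×0.42 = 162.54, 387×0.24 = 92.88, 387×0.14 = 54.18, 387×0.08 = 30.96, 387×0.05 = 19.35, 387×0.03 = 11.61, 387×0.04 = 15.48.
χ² = (166−162.54)²/162.54 + (90−92.88)²/92.88 + (41−54.18)²/54.18 + (44−30.96)²/30.96 + (19−19.35)²/19.35 + (18−11.61)²/11.61 + (9−15.48)²/15.48
   = 0.074 + 0.089 + 3.206 + 5.492 + 0.006 + 3.517 + 2.713
Sum = 15.10
df = 5. Since 15.10 > 9.236, we reject H₀.

15.10; reject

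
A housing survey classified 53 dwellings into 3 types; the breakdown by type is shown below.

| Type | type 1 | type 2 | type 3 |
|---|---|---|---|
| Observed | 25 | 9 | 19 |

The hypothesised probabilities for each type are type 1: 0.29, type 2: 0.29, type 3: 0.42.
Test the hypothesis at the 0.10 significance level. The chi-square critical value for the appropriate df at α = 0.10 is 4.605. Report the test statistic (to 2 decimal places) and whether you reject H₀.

Expected counts E_i = n·p_i: 53×0.29 = 15.37, 53×0.29 = 15.37, 53×0.42 = 22.26.
type 1: (25 − 15.37)²/15.37 = 92.7369/15.37 = 6.034
type 2: (9 − 15.37)²/15.37 = 40.5769/15.37 = 2.640
type 3: (19 − 22.26)²/22.26 = 10.6276/22.26 = 0.477
Sum = 9.15
df = 2. Since 9.15 > 4.605, we reject H₀.

9.15; reject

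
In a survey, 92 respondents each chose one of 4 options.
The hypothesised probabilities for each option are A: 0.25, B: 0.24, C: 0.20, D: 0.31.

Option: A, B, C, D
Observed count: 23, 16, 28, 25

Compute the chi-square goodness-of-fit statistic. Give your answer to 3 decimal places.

Expected counts E_i = n·p_i: 92×0.25 = 23, 92×0.24 = 22.08, 92×0.20 = 18.4, 92×0.31 = 28.52.
cat         O        E   (O−E)²/E
A          23       23     0.0000
B          16    22.08     1.6742
C          28     18.4     5.0087
D          25    28.52     0.4344
Sum = 7.117

7.117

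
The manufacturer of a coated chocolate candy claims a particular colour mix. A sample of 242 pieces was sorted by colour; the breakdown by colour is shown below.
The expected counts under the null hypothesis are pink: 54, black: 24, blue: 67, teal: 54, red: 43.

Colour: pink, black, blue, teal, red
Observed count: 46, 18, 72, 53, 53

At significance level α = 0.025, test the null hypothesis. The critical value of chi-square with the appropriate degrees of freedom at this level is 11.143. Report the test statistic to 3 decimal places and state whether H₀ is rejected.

5.402; do not reject

χ² = (46−54)²/54 + (18−24)²/24 + (72−67)²/67 + (53−54)²/54 + (53−43)²/43
   = 1.1852 + 1.5000 + 0.3731 + 0.0185 + 2.3256
Sum = 5.402
df = 4. Since 5.402 < 11.143, we do not reject H₀.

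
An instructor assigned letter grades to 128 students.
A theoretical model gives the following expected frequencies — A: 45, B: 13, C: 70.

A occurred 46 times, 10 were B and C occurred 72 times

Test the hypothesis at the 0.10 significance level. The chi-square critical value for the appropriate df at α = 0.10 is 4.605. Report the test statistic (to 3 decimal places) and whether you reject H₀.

A: (46 − 45)²/45 = 1/45 = 0.0222
B: (10 − 13)²/13 = 9/13 = 0.6923
C: (72 − 70)²/70 = 4/70 = 0.0571
Sum = 0.772
df = 2. Since 0.772 < 4.605, we do not reject H₀.

0.772; do not reject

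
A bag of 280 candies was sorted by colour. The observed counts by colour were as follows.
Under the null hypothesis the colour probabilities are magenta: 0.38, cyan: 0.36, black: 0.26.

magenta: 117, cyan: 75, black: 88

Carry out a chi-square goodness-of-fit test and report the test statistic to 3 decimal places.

Expected counts E_i = n·p_i: 280×0.38 = 106.4, 280×0.36 = 100.8, 280×0.26 = 72.8.
cat          O        E   (O−E)²/E
magenta    117    106.4     1.0560
cyan        75    100.8     6.6036
black       88     72.8     3.1736
Sum = 10.833

10.833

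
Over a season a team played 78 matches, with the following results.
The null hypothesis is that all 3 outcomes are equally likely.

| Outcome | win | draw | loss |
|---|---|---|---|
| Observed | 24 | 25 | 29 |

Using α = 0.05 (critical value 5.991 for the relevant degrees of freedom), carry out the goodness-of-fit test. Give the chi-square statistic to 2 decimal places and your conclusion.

Under H₀ each category has probability 1/3, so each expected count is 78/3 = 26.
cat         O        E   (O−E)²/E
win        24       26      0.154
draw       25       26      0.038
loss       29       26      0.346
Sum = 0.54
df = 2. Since 0.54 < 5.991, we do not reject H₀.

0.54; do not reject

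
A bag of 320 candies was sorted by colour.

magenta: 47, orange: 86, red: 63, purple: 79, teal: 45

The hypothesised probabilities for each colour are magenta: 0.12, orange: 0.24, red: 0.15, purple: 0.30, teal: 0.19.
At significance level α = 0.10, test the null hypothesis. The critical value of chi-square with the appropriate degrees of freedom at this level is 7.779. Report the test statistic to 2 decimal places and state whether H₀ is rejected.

Expected counts E_i = n·p_i: 320×0.12 = 38.4, 320×0.24 = 76.8, 320×0.15 = 48, 320×0.30 = 96, 320×0.19 = 60.8.
cat          O        E   (O−E)²/E
magenta     47     38.4      1.926
orange      86     76.8      1.102
red         63       48      4.688
purple      79       96      3.010
teal        45     60.8      4.106
Sum = 14.83
df = 4. Since 14.83 > 7.779, we reject H₀.

14.83; reject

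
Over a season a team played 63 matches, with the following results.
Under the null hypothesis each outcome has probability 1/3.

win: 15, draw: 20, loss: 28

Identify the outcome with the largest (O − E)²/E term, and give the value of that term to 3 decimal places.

Under H₀ each category has probability 1/3, so each expected count is 63/3 = 21.
win: (15 − 21)²/21 = 36/21 = 1.7143
draw: (20 − 21)²/21 = 1/21 = 0.0476
loss: (28 − 21)²/21 = 49/21 = 2.3333
The largest term is for loss: 2.333.

loss, 2.333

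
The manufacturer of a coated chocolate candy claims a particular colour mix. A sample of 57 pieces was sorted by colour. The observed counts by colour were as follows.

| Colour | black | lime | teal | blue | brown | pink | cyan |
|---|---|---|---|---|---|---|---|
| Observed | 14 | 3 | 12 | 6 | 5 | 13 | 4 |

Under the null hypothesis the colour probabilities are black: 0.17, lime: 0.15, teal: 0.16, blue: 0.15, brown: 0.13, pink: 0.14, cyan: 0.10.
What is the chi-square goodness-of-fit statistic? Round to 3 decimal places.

11.638

Expected counts E_i = n·p_i: 57×0.17 = 9.69, 57×0.15 = 8.55, 57×0.16 = 9.12, 57×0.15 = 8.55, 57×0.13 = 7.41, 57×0.14 = 7.98, 57×0.10 = 5.7.
black: (14 − 9.69)²/9.69 = 18.5761/9.69 = 1.9170
lime: (3 − 8.55)²/8.55 = 30.8025/8.55 = 3.6026
teal: (12 − 9.12)²/9.12 = 8.2944/9.12 = 0.9095
blue: (6 − 8.55)²/8.55 = 6.5025/8.55 = 0.7605
brown: (5 − 7.41)²/7.41 = 5.8081/7.41 = 0.7838
pink: (13 − 7.98)²/7.98 = 25.2004/7.98 = 3.1579
cyan: (4 − 5.7)²/5.7 = 2.89/5.7 = 0.5070
Sum = 11.638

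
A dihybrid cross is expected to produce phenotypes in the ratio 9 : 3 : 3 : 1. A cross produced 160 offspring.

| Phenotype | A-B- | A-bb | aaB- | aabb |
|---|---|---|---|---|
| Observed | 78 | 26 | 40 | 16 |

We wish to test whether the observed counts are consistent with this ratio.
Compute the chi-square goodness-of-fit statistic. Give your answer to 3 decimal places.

9.067

Ratio total = 16. Expected counts: 160×9/16 = 90, 160×3/16 = 30, 160×3/16 = 30, 160×1/16 = 10.
χ² = (78−90)²/90 + (26−30)²/30 + (40−30)²/30 + (16−10)²/10
   = 1.6000 + 0.5333 + 3.3333 + 3.6000
Sum = 9.067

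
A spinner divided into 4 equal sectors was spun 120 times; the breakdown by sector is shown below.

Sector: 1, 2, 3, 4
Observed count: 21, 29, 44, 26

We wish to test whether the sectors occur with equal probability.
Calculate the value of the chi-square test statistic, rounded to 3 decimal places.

9.800

Under H₀ each category has probability 1/4, so each expected count is 120/4 = 30.
χ² = (21−30)²/30 + (29−30)²/30 + (44−30)²/30 + (26−30)²/30
   = 2.7000 + 0.0333 + 6.5333 + 0.5333
Sum = 9.800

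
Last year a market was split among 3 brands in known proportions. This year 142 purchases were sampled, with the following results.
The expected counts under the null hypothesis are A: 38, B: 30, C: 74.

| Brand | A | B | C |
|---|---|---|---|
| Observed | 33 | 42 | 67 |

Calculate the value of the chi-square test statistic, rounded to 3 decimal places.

6.120

cat         O        E   (O−E)²/E
A          33       38     0.6579
B          42       30     4.8000
C          67       74     0.6622
Sum = 6.120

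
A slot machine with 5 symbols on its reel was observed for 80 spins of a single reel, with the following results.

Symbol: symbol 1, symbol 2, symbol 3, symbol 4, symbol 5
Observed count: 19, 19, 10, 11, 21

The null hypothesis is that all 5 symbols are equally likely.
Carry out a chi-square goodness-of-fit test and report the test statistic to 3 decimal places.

6.500

Expected count for each of the 5 categories: 80/5 = 16.
symbol 1: (19 − 16)²/16 = 9/16 = 0.5625
symbol 2: (19 − 16)²/16 = 9/16 = 0.5625
symbol 3: (10 − 16)²/16 = 36/16 = 2.2500
symbol 4: (11 − 16)²/16 = 25/16 = 1.5625
symbol 5: (21 − 16)²/16 = 25/16 = 1.5625
Sum = 6.500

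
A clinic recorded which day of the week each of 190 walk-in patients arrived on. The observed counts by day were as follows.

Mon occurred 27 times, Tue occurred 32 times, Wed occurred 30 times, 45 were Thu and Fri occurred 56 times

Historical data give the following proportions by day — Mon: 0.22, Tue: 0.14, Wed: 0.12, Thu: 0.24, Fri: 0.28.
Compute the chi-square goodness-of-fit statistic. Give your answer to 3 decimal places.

Expected counts E_i = n·p_i: 190×0.22 = 41.8, 190×0.14 = 26.6, 190×0.12 = 22.8, 190×0.24 = 45.6, 190×0.28 = 53.2.
χ² = (27−41.8)²/41.8 + (32−26.6)²/26.6 + (30−22.8)²/22.8 + (45−45.6)²/45.6 + (56−53.2)²/53.2
   = 5.2402 + 1.0962 + 2.2737 + 0.0079 + 0.1474
Sum = 8.765

8.765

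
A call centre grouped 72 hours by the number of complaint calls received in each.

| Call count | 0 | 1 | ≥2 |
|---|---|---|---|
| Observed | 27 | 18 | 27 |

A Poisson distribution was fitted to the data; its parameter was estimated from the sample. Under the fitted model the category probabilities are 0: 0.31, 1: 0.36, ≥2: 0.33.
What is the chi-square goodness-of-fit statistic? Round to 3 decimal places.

Expected counts E_i = n·p_i: 72×0.31 = 22.32, 72×0.36 = 25.92, 72×0.33 = 23.76.
cat         O        E   (O−E)²/E
0          27    22.32     0.9813
1          18    25.92     2.4200
≥2         27    23.76     0.4418
Sum = 3.843

3.843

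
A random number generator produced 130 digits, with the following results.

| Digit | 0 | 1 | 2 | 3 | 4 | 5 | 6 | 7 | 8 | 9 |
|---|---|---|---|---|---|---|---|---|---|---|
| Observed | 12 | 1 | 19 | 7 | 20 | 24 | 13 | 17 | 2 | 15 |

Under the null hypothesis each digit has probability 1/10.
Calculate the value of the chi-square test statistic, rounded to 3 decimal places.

Under H₀ each category has probability 1/10, so each expected count is 130/10 = 13.
χ² = (12−13)²/13 + (1−13)²/13 + (19−13)²/13 + (7−13)²/13 + (20−13)²/13 + (24−13)²/13 + (13−13)²/13 + (17−13)²/13 + (2−13)²/13 + (15−13)²/13
   = 0.0769 + 11.0769 + 2.7692 + 2.7692 + 3.7692 + 9.3077 + 0.0000 + 1.2308 + 9.3077 + 0.3077
Sum = 40.615

40.615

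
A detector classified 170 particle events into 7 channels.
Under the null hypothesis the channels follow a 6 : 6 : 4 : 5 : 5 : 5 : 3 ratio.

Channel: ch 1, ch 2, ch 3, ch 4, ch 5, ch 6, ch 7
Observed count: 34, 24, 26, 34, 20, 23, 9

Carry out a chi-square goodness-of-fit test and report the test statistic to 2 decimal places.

Ratio total = 34. Expected counts: 170×6/34 = 30, 170×6/34 = 30, 170×4/34 = 20, 170×5/34 = 25, 170×5/34 = 25, 170×5/34 = 25, 170×3/34 = 15.
ch 1: (34 − 30)²/30 = 16/30 = 0.533
ch 2: (24 − 30)²/30 = 36/30 = 1.200
ch 3: (26 − 20)²/20 = 36/20 = 1.800
ch 4: (34 − 25)²/25 = 81/25 = 3.240
ch 5: (20 − 25)²/25 = 25/25 = 1.000
ch 6: (23 − 25)²/25 = 4/25 = 0.160
ch 7: (9 − 15)²/15 = 36/15 = 2.400
Sum = 10.33

10.33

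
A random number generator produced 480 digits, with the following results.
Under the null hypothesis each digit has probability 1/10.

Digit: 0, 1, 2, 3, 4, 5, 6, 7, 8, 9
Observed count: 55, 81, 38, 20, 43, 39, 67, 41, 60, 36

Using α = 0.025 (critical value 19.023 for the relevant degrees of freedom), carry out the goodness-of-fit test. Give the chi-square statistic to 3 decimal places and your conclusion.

Under H₀ each category has probability 1/10, so each expected count is 480/10 = 48.
0: (55 − 48)²/48 = 49/48 = 1.0208
1: (81 − 48)²/48 = 1089/48 = 22.6875
2: (38 − 48)²/48 = 100/48 = 2.0833
3: (20 − 48)²/48 = 784/48 = 16.3333
4: (43 − 48)²/48 = 25/48 = 0.5208
5: (39 − 48)²/48 = 81/48 = 1.6875
6: (67 − 48)²/48 = 361/48 = 7.5208
7: (41 − 48)²/48 = 49/48 = 1.0208
8: (60 − 48)²/48 = 144/48 = 3.0000
9: (36 − 48)²/48 = 144/48 = 3.0000
Sum = 58.875
df = 9. Since 58.875 > 19.023, we reject H₀.

58.875; reject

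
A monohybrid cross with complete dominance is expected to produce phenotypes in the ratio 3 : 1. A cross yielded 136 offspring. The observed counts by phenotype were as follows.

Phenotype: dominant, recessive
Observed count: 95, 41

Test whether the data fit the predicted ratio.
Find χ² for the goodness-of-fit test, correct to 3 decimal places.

1.922

Ratio total = 4. Expected counts: 136×3/4 = 102, 136×1/4 = 34.
χ² = (95−102)²/102 + (41−34)²/34
   = 0.4804 + 1.4412
Sum = 1.922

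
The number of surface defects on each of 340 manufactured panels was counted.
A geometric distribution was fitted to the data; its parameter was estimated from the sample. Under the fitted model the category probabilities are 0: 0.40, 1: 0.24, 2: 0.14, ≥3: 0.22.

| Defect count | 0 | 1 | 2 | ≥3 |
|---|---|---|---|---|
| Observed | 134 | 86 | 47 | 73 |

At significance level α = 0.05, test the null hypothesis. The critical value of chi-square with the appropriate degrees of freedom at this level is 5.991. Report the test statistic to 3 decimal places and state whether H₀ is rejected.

0.318; do not reject

Expected counts E_i = n·p_i: 340×0.40 = 136, 340×0.24 = 81.6, 340×0.14 = 47.6, 340×0.22 = 74.8.
cat         O        E   (O−E)²/E
0         134      136     0.0294
1          86     81.6     0.2373
2          47     47.6     0.0076
≥3         73     74.8     0.0433
Sum = 0.318
df = 2. Since 0.318 < 5.991, we do not reject H₀.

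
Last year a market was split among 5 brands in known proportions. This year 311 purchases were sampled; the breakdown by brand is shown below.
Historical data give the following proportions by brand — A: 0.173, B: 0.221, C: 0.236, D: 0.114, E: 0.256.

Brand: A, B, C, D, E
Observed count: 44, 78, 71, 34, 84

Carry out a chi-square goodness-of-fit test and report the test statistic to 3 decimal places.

3.415

Expected counts E_i = n·p_i: 311×0.173 = 53.803, 311×0.221 = 68.731, 311×0.236 = 73.396, 311×0.114 = 35.454, 311×0.256 = 79.616.
χ² = (44−53.803)²/53.803 + (78−68.731)²/68.731 + (71−73.396)²/73.396 + (34−35.454)²/35.454 + (84−79.616)²/79.616
   = 1.7861 + 1.2500 + 0.0782 + 0.0596 + 0.2414
Sum = 3.415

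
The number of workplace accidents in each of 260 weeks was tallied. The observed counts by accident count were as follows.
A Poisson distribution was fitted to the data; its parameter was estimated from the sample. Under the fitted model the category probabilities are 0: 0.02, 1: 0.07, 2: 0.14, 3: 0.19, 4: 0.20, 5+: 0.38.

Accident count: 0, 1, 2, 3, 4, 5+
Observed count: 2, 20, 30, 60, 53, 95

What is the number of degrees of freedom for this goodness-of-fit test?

4

There are k = 6 categories and 1 parameter estimated from the data, so df = 6 − 1 − 1 = 4.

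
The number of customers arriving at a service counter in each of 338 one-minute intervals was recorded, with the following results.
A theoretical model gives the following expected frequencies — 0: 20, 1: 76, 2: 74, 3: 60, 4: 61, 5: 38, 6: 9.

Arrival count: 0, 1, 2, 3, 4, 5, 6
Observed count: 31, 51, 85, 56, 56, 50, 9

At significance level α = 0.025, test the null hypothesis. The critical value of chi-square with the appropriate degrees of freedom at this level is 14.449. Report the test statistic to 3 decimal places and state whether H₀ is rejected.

20.375; reject

χ² = (31−20)²/20 + (51−76)²/76 + (85−74)²/74 + (56−60)²/60 + (56−61)²/61 + (50−38)²/38 + (9−9)²/9
   = 6.0500 + 8.2237 + 1.6351 + 0.2667 + 0.4098 + 3.7895 + 0.0000
Sum = 20.375
df = 6. Since 20.375 > 14.449, we reject H₀.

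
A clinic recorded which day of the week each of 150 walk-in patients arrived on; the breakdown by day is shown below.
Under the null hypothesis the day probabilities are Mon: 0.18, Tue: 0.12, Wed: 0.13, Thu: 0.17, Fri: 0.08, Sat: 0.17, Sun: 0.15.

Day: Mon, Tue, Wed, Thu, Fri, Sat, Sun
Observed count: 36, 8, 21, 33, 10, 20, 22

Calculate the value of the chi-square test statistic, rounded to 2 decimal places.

Expected counts E_i = n·p_i: 150×0.18 = 27, 150×0.12 = 18, 150×0.13 = 19.5, 150×0.17 = 25.5, 150×0.08 = 12, 150×0.17 = 25.5, 150×0.15 = 22.5.
cat         O        E   (O−E)²/E
Mon        36       27      3.000
Tue         8       18      5.556
Wed        21     19.5      0.115
Thu        33     25.5      2.206
Fri        10       12      0.333
Sat        20     25.5      1.186
Sun        22     22.5      0.011
Sum = 12.41

12.41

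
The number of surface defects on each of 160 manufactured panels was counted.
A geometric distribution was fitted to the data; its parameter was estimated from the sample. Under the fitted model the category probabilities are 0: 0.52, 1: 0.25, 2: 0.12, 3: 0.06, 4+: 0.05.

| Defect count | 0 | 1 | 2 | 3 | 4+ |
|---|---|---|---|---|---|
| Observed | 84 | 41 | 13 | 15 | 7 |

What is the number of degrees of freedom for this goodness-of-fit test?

There are k = 5 categories and 1 parameter estimated from the data, so df = 5 − 1 − 1 = 3.

3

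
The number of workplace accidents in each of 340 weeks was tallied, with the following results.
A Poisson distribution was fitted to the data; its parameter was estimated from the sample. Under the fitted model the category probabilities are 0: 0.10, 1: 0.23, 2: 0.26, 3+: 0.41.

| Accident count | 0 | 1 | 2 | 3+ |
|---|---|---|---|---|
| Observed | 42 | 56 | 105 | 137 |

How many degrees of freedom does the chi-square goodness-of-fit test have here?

There are k = 4 categories and 1 parameter estimated from the data, so df = 4 − 1 − 1 = 2.

2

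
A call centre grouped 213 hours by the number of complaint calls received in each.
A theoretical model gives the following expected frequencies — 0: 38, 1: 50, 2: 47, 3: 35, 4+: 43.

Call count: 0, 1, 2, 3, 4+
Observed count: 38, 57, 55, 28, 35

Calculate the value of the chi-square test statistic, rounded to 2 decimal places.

5.23

cat         O        E   (O−E)²/E
0          38       38      0.000
1          57       50      0.980
2          55       47      1.362
3          28       35      1.400
4+         35       43      1.488
Sum = 5.23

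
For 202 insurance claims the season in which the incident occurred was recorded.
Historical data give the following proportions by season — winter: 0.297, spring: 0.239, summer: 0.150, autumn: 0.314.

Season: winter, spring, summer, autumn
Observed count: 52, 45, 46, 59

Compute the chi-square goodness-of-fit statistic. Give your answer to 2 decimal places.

9.73

Expected counts E_i = n·p_i: 202×0.297 = 59.994, 202×0.239 = 48.278, 202×0.150 = 30.3, 202×0.314 = 63.428.
χ² = (52−59.994)²/59.994 + (45−48.278)²/48.278 + (46−30.3)²/30.3 + (59−63.428)²/63.428
   = 1.065 + 0.223 + 8.135 + 0.309
Sum = 9.73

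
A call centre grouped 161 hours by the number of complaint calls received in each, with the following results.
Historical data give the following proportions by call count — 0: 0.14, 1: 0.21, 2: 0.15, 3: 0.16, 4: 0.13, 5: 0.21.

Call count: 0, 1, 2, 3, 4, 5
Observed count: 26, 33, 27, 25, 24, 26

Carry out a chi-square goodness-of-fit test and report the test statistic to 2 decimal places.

Expected counts E_i = n·p_i: 161×0.14 = 22.54, 161×0.21 = 33.81, 161×0.15 = 24.15, 161×0.16 = 25.76, 161×0.13 = 20.93, 161×0.21 = 33.81.
cat         O        E   (O−E)²/E
0          26    22.54      0.531
1          33    33.81      0.019
2          27    24.15      0.336
3          25    25.76      0.022
4          24    20.93      0.450
5          26    33.81      1.804
Sum = 3.16

3.16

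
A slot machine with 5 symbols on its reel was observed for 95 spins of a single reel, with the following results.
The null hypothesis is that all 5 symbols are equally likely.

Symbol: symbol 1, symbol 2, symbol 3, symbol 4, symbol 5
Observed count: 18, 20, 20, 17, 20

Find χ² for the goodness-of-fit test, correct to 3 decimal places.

Expected count for each of the 5 categories: 95/5 = 19.
symbol 1: (18 − 19)²/19 = 1/19 = 0.0526
symbol 2: (20 − 19)²/19 = 1/19 = 0.0526
symbol 3: (20 − 19)²/19 = 1/19 = 0.0526
symbol 4: (17 − 19)²/19 = 4/19 = 0.2105
symbol 5: (20 − 19)²/19 = 1/19 = 0.0526
Sum = 0.421

0.421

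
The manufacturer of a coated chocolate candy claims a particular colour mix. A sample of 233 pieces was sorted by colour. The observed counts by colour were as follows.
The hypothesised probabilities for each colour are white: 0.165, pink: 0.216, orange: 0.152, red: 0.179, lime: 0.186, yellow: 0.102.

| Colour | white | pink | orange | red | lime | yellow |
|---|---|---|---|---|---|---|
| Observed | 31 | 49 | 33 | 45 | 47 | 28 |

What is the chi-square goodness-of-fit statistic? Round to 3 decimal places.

2.965

Expected counts E_i = n·p_i: 233×0.165 = 38.445, 233×0.216 = 50.328, 233×0.152 = 35.416, 233×0.179 = 41.707, 233×0.186 = 43.338, 233×0.102 = 23.766.
white: (31 − 38.445)²/38.445 = 55.428025/38.445 = 1.4417
pink: (49 − 50.328)²/50.328 = 1.763584/50.328 = 0.0350
orange: (33 − 35.416)²/35.416 = 5.837056/35.416 = 0.1648
red: (45 − 41.707)²/41.707 = 10.843849/41.707 = 0.2600
lime: (47 − 43.338)²/43.338 = 13.410244/43.338 = 0.3094
yellow: (28 − 23.766)²/23.766 = 17.926756/23.766 = 0.7543
Sum = 2.965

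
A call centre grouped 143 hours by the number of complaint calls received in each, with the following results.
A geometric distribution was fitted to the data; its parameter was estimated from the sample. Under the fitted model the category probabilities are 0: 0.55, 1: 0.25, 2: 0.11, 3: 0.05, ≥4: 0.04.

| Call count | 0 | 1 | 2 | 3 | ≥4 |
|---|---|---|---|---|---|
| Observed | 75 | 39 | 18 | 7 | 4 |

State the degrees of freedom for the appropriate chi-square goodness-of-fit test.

3

There are k = 5 categories and 1 parameter estimated from the data, so df = 5 − 1 − 1 = 3.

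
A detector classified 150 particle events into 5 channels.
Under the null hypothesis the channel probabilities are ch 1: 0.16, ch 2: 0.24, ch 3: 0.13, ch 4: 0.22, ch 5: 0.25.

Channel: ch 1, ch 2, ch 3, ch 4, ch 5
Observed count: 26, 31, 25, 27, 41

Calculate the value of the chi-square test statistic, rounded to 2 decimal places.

Expected counts E_i = n·p_i: 150×0.16 = 24, 150×0.24 = 36, 150×0.13 = 19.5, 150×0.22 = 33, 150×0.25 = 37.5.
χ² = (26−24)²/24 + (31−36)²/36 + (25−19.5)²/19.5 + (27−33)²/33 + (41−37.5)²/37.5
   = 0.167 + 0.694 + 1.551 + 1.091 + 0.327
Sum = 3.83

3.83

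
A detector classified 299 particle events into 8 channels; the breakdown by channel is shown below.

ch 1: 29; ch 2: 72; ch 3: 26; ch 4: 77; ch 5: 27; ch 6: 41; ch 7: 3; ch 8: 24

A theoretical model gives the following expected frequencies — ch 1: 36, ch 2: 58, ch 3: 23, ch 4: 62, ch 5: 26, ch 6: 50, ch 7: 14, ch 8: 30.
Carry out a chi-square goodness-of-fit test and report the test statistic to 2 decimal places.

20.26

ch 1: (29 − 36)²/36 = 49/36 = 1.361
ch 2: (72 − 58)²/58 = 196/58 = 3.379
ch 3: (26 − 23)²/23 = 9/23 = 0.391
ch 4: (77 − 62)²/62 = 225/62 = 3.629
ch 5: (27 − 26)²/26 = 1/26 = 0.038
ch 6: (41 − 50)²/50 = 81/50 = 1.620
ch 7: (3 − 14)²/14 = 121/14 = 8.643
ch 8: (24 − 30)²/30 = 36/30 = 1.200
Sum = 20.26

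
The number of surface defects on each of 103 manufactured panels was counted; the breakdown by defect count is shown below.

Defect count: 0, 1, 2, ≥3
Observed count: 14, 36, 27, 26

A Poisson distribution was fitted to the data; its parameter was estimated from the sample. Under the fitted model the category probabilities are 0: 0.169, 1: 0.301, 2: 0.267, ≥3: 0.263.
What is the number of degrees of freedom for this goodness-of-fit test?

There are k = 4 categories and 1 parameter estimated from the data, so df = 4 − 1 − 1 = 2.

2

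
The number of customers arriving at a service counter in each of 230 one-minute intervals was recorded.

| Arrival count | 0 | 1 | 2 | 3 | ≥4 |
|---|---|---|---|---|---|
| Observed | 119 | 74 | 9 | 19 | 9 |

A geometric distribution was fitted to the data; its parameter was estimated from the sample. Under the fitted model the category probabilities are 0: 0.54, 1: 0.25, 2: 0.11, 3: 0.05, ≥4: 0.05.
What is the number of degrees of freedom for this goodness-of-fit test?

There are k = 5 categories and 1 parameter estimated from the data, so df = 5 − 1 − 1 = 3.

3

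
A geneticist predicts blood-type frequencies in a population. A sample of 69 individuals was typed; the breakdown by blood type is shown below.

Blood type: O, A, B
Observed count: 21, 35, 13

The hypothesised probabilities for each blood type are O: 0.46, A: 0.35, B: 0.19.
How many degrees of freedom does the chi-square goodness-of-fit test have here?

There are k = 3 categories and no parameters were estimated from the data, so df = 3 − 1 = 2.

2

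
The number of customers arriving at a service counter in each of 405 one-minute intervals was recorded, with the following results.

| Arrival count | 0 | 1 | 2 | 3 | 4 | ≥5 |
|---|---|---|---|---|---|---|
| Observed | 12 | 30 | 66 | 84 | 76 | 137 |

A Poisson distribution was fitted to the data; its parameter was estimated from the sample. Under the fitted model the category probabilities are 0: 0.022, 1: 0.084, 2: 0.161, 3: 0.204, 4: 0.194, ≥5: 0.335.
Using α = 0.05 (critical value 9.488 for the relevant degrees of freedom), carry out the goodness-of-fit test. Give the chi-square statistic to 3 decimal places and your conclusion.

1.676; do not reject

Expected counts E_i = n·p_i: 405×0.022 = 8.91, 405×0.084 = 34.02, 405×0.161 = 65.205, 405×0.204 = 82.62, 405×0.194 = 78.57, 405×0.335 = 135.675.
χ² = (12−8.91)²/8.91 + (30−34.02)²/34.02 + (66−65.205)²/65.205 + (84−82.62)²/82.62 + (76−78.57)²/78.57 + (137−135.675)²/135.675
   = 1.0716 + 0.4750 + 0.0097 + 0.0231 + 0.0841 + 0.0129
Sum = 1.676
df = 4. Since 1.676 < 9.488, we do not reject H₀.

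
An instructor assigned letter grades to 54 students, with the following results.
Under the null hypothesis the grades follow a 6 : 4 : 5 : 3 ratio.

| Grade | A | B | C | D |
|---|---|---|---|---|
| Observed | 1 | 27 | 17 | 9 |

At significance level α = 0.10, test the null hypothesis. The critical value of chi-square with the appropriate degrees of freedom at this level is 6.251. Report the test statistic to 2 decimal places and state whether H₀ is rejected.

Ratio total = 18. Expected counts: 54×6/18 = 18, 54×4/18 = 12, 54×5/18 = 15, 54×3/18 = 9.
χ² = (1−18)²/18 + (27−12)²/12 + (17−15)²/15 + (9−9)²/9
   = 16.056 + 18.750 + 0.267 + 0.000
Sum = 35.07
df = 3. Since 35.07 > 6.251, we reject H₀.

35.07; reject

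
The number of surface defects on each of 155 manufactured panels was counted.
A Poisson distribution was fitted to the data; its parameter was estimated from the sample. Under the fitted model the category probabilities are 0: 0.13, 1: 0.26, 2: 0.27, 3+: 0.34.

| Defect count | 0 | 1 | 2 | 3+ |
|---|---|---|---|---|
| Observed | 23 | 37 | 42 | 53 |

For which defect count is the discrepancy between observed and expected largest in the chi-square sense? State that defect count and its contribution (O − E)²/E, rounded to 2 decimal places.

Expected counts E_i = n·p_i: 155×0.13 = 20.15, 155×0.26 = 40.3, 155×0.27 = 41.85, 155×0.34 = 52.7.
cat         O        E   (O−E)²/E
0          23    20.15      0.403
1          37     40.3      0.270
2          42    41.85      0.001
3+         53     52.7      0.002
The largest term is for 0: 0.40.

0, 0.40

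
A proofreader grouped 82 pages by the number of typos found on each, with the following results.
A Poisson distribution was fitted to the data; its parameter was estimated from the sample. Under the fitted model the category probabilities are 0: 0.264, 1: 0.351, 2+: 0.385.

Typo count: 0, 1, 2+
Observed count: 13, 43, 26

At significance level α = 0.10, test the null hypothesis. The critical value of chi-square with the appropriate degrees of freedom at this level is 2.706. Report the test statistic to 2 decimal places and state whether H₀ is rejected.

Expected counts E_i = n·p_i: 82×0.264 = 21.648, 82×0.351 = 28.782, 82×0.385 = 31.57.
cat         O        E   (O−E)²/E
0          13   21.648      3.455
1          43   28.782      7.024
2+         26    31.57      0.983
Sum = 11.46
df = 1. Since 11.46 > 2.706, we reject H₀.

11.46; reject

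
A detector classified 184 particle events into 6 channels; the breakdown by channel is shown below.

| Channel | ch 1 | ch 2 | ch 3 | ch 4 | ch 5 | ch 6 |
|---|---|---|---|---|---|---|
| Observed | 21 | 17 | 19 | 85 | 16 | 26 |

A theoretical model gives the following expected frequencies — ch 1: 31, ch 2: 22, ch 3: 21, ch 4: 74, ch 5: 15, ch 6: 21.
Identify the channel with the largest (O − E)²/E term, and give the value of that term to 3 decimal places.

ch 1, 3.226

χ² = (21−31)²/31 + (17−22)²/22 + (19−21)²/21 + (85−74)²/74 + (16−15)²/15 + (26−21)²/21
   = 3.2258 + 1.1364 + 0.1905 + 1.6351 + 0.0667 + 1.1905
The largest term is for ch 1: 3.226.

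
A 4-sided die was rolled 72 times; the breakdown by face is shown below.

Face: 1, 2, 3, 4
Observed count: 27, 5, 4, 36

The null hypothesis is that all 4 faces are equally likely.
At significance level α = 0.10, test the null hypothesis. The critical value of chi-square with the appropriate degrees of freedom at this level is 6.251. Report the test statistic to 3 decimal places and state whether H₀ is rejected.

Under H₀ each category has probability 1/4, so each expected count is 72/4 = 18.
1: (27 − 18)²/18 = 81/18 = 4.5000
2: (5 − 18)²/18 = 169/18 = 9.3889
3: (4 − 18)²/18 = 196/18 = 10.8889
4: (36 − 18)²/18 = 324/18 = 18.0000
Sum = 42.778
df = 3. Since 42.778 > 6.251, we reject H₀.

42.778; reject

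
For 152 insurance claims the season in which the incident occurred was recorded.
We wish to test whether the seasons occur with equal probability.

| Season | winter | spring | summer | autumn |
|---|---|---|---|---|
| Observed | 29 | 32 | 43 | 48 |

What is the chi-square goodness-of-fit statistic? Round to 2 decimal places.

6.37

Expected count for each of the 4 categories: 152/4 = 38.
χ² = (29−38)²/38 + (32−38)²/38 + (43−38)²/38 + (48−38)²/38
   = 2.132 + 0.947 + 0.658 + 2.632
Sum = 6.37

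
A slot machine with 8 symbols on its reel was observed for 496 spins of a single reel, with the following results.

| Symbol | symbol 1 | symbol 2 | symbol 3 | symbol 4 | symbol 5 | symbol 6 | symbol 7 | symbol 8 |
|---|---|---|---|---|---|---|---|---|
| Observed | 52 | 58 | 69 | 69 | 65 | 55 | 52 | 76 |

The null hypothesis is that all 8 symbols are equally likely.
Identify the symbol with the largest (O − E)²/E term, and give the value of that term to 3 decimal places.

Expected count for each of the 8 categories: 496/8 = 62.
cat           O        E   (O−E)²/E
symbol 1     52       62     1.6129
symbol 2     58       62     0.2581
symbol 3     69       62     0.7903
symbol 4     69       62     0.7903
symbol 5     65       62     0.1452
symbol 6     55       62     0.7903
symbol 7     52       62     1.6129
symbol 8     76       62     3.1613
The largest term is for symbol 8: 3.161.

symbol 8, 3.161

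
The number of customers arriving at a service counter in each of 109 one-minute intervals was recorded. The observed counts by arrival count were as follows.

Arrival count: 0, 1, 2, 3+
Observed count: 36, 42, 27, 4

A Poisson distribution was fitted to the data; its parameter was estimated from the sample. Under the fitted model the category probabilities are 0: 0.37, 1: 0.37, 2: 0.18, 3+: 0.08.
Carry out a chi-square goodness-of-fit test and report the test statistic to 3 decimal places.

5.865

Expected counts E_i = n·p_i: 109×0.37 = 40.33, 109×0.37 = 40.33, 109×0.18 = 19.62, 109×0.08 = 8.72.
χ² = (36−40.33)²/40.33 + (42−40.33)²/40.33 + (27−19.62)²/19.62 + (4−8.72)²/8.72
   = 0.4649 + 0.0692 + 2.7760 + 2.5549
Sum = 5.865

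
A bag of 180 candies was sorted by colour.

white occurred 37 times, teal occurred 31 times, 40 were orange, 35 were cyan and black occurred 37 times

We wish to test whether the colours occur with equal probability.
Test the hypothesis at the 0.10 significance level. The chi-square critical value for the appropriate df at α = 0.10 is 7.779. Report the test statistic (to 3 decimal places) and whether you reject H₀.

1.222; do not reject

Under H₀ each category has probability 1/5, so each expected count is 180/5 = 36.
χ² = (37−36)²/36 + (31−36)²/36 + (40−36)²/36 + (35−36)²/36 + (37−36)²/36
   = 0.0278 + 0.6944 + 0.4444 + 0.0278 + 0.0278
Sum = 1.222
df = 4. Since 1.222 < 7.779, we do not reject H₀.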